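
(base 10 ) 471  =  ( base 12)333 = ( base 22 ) L9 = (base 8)727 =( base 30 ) FL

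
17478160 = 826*21160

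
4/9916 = 1/2479= 0.00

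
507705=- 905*(-561) 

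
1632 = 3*544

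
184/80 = 2+ 3/10= 2.30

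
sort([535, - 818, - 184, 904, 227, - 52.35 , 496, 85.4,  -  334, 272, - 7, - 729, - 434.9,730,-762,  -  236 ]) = [-818,-762,  -  729, - 434.9, - 334,-236, - 184,-52.35, - 7,85.4,227 , 272, 496, 535 , 730,904]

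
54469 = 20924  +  33545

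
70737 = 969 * 73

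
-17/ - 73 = 17/73 = 0.23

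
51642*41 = 2117322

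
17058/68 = 250 + 29/34 = 250.85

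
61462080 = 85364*720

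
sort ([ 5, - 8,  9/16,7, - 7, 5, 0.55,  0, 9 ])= [ - 8, - 7, 0, 0.55,9/16 , 5,  5,7,  9]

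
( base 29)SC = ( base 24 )1A8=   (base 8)1470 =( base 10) 824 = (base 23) 1CJ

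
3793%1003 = 784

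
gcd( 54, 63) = 9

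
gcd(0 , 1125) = 1125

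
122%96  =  26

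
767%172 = 79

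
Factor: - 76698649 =-19^1*29^1*139199^1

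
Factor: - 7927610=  - 2^1*5^1 * 17^1 * 46633^1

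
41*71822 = 2944702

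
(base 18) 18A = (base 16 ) 1de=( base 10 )478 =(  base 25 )J3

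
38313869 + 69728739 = 108042608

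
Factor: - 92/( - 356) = 23^1*89^(  -  1 ) = 23/89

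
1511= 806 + 705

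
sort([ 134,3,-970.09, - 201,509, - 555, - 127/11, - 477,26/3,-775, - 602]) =[ - 970.09,-775, - 602, - 555,  -  477,-201, - 127/11,3,26/3,134,509 ]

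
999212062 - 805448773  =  193763289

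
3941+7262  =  11203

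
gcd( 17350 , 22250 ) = 50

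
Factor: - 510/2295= - 2^1*3^( - 2) = - 2/9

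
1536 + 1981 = 3517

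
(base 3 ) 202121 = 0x22c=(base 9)677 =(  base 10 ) 556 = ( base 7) 1423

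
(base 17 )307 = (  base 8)1552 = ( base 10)874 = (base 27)15A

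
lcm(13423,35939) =1114109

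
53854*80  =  4308320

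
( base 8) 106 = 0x46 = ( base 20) 3a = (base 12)5a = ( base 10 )70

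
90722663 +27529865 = 118252528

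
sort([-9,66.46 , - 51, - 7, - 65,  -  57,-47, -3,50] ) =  [  -  65, - 57,-51, -47, - 9, - 7, - 3,50,66.46 ] 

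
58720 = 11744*5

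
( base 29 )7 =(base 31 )7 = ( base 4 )13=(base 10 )7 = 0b111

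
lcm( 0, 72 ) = 0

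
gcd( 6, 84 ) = 6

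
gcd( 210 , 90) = 30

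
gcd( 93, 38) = 1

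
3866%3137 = 729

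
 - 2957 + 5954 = 2997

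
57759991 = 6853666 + 50906325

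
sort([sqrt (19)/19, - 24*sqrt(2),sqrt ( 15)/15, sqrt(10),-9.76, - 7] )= [- 24*sqrt (2 ),- 9.76,-7, sqrt(19) /19  ,  sqrt(15)/15, sqrt(10)] 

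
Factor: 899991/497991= 299997/165997 = 3^3*13^( - 1 )*41^1*113^(-2 )*271^1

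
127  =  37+90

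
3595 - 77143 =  - 73548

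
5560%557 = 547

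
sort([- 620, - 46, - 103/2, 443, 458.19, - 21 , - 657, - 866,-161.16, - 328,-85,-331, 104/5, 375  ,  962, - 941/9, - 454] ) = [ - 866 , - 657, - 620, - 454, - 331, - 328, - 161.16,-941/9,- 85, - 103/2, - 46, - 21,  104/5, 375, 443, 458.19,962 ]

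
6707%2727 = 1253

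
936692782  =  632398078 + 304294704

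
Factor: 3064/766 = 4 = 2^2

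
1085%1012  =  73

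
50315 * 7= 352205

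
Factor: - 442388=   -  2^2*110597^1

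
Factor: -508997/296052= -2^ (  -  2) * 3^( -1)* 17^1 * 79^1*379^1* 24671^( - 1)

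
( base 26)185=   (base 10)889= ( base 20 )249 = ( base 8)1571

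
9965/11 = 905 + 10/11 = 905.91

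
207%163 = 44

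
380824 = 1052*362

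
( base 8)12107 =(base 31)5ce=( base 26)7HH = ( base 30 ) 5n1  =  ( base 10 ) 5191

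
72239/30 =2407 + 29/30 = 2407.97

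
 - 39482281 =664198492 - 703680773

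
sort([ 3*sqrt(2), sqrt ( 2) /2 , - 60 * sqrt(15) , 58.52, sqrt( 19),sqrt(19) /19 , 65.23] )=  [ - 60 * sqrt( 15 ),sqrt( 19 ) /19,  sqrt( 2) /2, 3*sqrt(2 ), sqrt( 19 ), 58.52,  65.23] 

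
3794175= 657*5775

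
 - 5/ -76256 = 5/76256 = 0.00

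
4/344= 1/86 = 0.01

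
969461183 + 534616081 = 1504077264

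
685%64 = 45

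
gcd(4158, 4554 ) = 198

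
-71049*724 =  - 51439476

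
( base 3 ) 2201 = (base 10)73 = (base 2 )1001001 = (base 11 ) 67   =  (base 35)23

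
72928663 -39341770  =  33586893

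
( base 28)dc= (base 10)376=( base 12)274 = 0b101111000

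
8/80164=2/20041 = 0.00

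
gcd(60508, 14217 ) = 7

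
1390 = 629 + 761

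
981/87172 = 981/87172 = 0.01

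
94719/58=94719/58 = 1633.09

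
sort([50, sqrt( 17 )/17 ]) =[ sqrt(17)/17,50]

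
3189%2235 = 954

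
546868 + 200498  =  747366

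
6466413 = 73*88581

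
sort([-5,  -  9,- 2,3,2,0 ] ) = [ - 9 , - 5,  -  2,  0, 2,3] 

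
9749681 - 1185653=8564028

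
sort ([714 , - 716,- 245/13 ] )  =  [ - 716,-245/13,714] 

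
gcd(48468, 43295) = 7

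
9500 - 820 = 8680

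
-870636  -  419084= - 1289720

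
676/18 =37 + 5/9 = 37.56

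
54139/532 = 101+407/532 = 101.77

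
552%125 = 52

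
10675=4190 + 6485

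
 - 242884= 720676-963560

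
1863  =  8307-6444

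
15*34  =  510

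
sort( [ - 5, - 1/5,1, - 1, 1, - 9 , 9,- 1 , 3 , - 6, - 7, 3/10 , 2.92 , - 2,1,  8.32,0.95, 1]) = [ - 9, - 7, - 6, - 5, - 2, - 1 , - 1 ,-1/5,3/10, 0.95, 1, 1, 1, 1, 2.92, 3, 8.32,  9] 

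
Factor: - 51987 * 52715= - 3^1* 5^1*13^2*31^1*43^1*811^1 = -2740494705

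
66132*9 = 595188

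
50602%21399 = 7804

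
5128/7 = 732+4/7 = 732.57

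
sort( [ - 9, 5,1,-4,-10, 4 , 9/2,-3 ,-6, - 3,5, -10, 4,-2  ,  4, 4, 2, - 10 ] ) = [-10,-10, - 10,-9, - 6, - 4, - 3,-3, - 2,1, 2, 4,  4 , 4, 4  ,  9/2,5,5 ]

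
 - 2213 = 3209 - 5422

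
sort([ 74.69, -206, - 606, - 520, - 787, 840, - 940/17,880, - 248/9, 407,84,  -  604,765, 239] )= [  -  787,-606,-604  , - 520 ,- 206,-940/17,-248/9,74.69, 84,239,  407,765,840, 880 ]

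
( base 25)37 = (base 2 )1010010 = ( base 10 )82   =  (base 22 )3G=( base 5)312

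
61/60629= 61/60629 = 0.00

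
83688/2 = 41844 = 41844.00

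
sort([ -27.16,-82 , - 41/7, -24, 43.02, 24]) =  [-82,-27.16, - 24, - 41/7, 24, 43.02 ]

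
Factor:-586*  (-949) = 556114 = 2^1 *13^1*73^1*293^1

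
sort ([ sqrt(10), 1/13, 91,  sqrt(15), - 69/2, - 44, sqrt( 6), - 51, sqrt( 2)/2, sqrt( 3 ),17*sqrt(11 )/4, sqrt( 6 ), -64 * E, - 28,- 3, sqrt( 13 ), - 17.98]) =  [-64*E, - 51, - 44, - 69/2, - 28, - 17.98, - 3, 1/13,sqrt(2 )/2,  sqrt(3), sqrt( 6),sqrt( 6) , sqrt( 10 ), sqrt( 13), sqrt( 15), 17 * sqrt( 11) /4, 91 ]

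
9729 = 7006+2723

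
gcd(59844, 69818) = 9974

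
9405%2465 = 2010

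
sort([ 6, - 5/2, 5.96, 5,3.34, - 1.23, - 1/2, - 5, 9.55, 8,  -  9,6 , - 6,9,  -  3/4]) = [- 9,- 6, - 5, - 5/2, - 1.23,- 3/4, - 1/2, 3.34,5,5.96, 6, 6, 8,9,9.55 ] 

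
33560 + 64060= 97620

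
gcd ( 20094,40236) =6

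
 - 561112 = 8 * ( - 70139)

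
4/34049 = 4/34049 = 0.00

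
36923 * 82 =3027686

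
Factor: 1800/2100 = 2^1*3^1*7^( -1) = 6/7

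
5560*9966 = 55410960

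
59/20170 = 59/20170=0.00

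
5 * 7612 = 38060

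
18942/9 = 2104 + 2/3 = 2104.67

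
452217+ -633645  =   - 181428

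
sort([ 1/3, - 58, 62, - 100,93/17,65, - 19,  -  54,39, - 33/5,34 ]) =[ - 100 , - 58, - 54, - 19, - 33/5,1/3, 93/17, 34, 39,  62, 65 ]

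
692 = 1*692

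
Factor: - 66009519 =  - 3^3*991^1*2467^1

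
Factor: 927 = 3^2*103^1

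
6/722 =3/361 = 0.01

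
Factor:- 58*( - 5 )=290 = 2^1*5^1 * 29^1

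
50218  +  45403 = 95621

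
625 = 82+543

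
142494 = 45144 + 97350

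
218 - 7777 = -7559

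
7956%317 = 31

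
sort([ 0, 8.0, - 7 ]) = [ - 7, 0,  8.0]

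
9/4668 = 3/1556 =0.00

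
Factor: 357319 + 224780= 3^1*7^1*53^1 *523^1 = 582099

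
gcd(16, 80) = 16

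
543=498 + 45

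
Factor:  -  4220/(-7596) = 5/9 =3^(-2) * 5^1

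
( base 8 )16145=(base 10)7269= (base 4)1301211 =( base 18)147f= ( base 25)bfj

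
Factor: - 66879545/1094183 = - 5^1*1094183^(-1)*13375909^1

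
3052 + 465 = 3517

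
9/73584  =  1/8176 = 0.00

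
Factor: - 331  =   - 331^1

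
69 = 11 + 58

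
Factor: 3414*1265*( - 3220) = -2^3 *3^1 * 5^2*7^1*11^1*23^2*569^1 = - 13906246200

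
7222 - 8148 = - 926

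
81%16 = 1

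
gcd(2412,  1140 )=12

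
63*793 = 49959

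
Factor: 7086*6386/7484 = 3^1*31^1*103^1 * 1181^1*1871^ (- 1) = 11312799/1871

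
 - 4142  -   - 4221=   79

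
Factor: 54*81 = 4374 =2^1*3^7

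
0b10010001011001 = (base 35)7KU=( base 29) b1p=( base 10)9305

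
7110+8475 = 15585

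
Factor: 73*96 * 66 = 462528 = 2^6 * 3^2*11^1*73^1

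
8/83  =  8/83 = 0.10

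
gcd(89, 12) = 1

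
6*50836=305016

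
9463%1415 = 973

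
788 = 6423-5635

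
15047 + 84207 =99254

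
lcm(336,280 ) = 1680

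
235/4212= 235/4212 = 0.06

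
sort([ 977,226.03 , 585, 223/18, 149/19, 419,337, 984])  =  [ 149/19,  223/18,  226.03, 337,  419,585, 977,  984] 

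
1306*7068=9230808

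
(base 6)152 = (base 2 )1000100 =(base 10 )68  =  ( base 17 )40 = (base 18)3e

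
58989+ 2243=61232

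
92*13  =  1196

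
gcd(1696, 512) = 32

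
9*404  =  3636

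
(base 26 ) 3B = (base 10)89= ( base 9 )108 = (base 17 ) 54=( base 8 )131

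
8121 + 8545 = 16666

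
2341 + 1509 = 3850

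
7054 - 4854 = 2200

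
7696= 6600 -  -1096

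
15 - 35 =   -  20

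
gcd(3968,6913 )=31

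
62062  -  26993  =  35069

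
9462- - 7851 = 17313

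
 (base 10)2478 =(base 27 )3AL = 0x9ae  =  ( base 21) 5D0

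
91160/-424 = - 215+0/1 =- 215.00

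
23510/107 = 219 + 77/107 = 219.72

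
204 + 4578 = 4782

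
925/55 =185/11 =16.82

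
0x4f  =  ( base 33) 2D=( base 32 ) 2F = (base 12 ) 67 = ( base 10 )79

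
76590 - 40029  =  36561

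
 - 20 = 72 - 92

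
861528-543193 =318335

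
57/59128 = 3/3112 = 0.00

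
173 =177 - 4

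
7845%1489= 400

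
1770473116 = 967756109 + 802717007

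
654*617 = 403518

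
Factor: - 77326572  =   - 2^2*3^1*431^1*14951^1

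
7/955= 7/955  =  0.01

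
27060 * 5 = 135300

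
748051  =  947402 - 199351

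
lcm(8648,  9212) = 423752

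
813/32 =25 + 13/32 = 25.41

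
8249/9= 8249/9 = 916.56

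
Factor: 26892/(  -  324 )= - 83 = - 83^1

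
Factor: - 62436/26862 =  - 2^1*37^(-1)*43^1 = - 86/37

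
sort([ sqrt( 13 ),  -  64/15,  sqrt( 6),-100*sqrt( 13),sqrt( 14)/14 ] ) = [ - 100*sqrt( 13 ), - 64/15,sqrt(14) /14,sqrt (6) , sqrt( 13)]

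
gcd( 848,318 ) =106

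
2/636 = 1/318  =  0.00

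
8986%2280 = 2146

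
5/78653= 5/78653 = 0.00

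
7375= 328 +7047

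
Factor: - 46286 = -2^1*23143^1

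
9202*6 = 55212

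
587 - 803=-216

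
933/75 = 12 +11/25 = 12.44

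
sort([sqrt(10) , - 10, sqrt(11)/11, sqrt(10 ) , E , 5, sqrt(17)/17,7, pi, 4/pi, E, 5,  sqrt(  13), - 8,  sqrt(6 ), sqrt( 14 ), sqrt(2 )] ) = [-10,-8,sqrt( 17)/17,sqrt(11) /11,4/pi, sqrt( 2 ) , sqrt(6), E,E, pi, sqrt ( 10),sqrt ( 10), sqrt(13), sqrt( 14 ), 5,  5, 7] 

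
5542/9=615 + 7/9 = 615.78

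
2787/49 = 56 + 43/49 = 56.88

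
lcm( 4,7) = 28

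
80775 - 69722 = 11053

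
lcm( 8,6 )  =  24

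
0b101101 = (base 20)25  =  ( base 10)45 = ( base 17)2b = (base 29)1g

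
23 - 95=-72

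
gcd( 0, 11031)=11031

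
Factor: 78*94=7332=2^2*3^1*13^1*47^1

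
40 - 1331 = - 1291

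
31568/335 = 94 + 78/335=94.23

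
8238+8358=16596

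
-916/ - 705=916/705 = 1.30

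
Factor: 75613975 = 5^2*173^1*17483^1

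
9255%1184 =967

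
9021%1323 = 1083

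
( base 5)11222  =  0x32C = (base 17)2DD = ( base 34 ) NU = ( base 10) 812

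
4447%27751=4447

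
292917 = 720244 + -427327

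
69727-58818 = 10909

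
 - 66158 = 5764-71922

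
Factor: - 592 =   -  2^4*37^1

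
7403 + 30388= 37791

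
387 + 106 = 493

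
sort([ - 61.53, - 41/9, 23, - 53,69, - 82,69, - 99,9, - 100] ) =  [ - 100,-99,  -  82,-61.53, - 53, - 41/9, 9, 23, 69,69]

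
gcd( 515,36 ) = 1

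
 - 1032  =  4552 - 5584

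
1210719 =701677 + 509042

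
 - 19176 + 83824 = 64648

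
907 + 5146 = 6053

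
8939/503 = 17 + 388/503 =17.77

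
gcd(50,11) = 1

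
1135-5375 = -4240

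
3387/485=3387/485 = 6.98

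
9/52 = 9/52 = 0.17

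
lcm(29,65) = 1885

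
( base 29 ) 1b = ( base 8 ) 50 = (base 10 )40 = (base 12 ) 34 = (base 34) 16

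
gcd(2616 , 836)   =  4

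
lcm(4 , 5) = 20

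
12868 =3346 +9522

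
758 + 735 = 1493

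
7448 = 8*931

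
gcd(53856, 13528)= 8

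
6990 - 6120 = 870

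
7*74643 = 522501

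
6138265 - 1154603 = 4983662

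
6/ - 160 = -3/80 = - 0.04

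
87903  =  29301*3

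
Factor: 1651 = 13^1* 127^1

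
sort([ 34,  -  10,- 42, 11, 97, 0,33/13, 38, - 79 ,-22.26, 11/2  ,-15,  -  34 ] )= [  -  79, - 42, - 34, - 22.26,-15,-10, 0, 33/13, 11/2, 11,  34, 38, 97]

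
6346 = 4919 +1427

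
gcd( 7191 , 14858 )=17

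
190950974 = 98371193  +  92579781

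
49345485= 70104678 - 20759193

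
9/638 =9/638 = 0.01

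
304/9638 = 152/4819 = 0.03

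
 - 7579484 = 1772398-9351882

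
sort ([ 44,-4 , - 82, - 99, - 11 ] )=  [ - 99,  -  82 ,-11, - 4,44]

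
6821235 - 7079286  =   - 258051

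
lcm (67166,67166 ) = 67166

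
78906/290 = 39453/145  =  272.09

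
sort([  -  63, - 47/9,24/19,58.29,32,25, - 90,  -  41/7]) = [ - 90, - 63, - 41/7, - 47/9,  24/19,25,32,58.29]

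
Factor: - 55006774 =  - 2^1*107^1*401^1*641^1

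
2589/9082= 2589/9082  =  0.29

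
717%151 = 113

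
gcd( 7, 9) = 1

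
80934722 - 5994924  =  74939798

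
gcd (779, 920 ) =1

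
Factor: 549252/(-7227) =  - 76 = - 2^2*19^1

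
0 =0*943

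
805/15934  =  805/15934 = 0.05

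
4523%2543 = 1980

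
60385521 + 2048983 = 62434504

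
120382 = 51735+68647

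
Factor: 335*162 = 54270 = 2^1*3^4*5^1*67^1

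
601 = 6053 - 5452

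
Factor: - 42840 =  - 2^3*3^2*5^1 * 7^1*17^1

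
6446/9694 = 3223/4847 = 0.66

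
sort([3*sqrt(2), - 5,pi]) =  [-5,pi,3 * sqrt(2) ] 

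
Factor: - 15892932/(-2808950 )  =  7946466/1404475 =2^1*3^1*5^ ( - 2)*11^1*56179^(-1 )*120401^1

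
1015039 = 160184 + 854855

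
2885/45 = 577/9 = 64.11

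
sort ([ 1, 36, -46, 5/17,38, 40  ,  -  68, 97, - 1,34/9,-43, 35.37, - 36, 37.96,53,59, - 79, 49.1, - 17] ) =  [ - 79, - 68, - 46, - 43,- 36, -17, - 1, 5/17 , 1, 34/9, 35.37,36 , 37.96,38, 40, 49.1,  53, 59,  97]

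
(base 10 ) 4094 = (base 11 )3092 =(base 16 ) ffe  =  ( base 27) 5GH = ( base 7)14636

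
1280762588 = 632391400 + 648371188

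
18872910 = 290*65079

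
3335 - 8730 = -5395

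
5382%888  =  54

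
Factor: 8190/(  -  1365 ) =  - 6 = - 2^1*3^1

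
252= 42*6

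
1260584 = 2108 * 598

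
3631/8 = 453 + 7/8 = 453.88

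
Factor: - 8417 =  - 19^1*443^1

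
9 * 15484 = 139356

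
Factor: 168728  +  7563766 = 2^1*3^2 * 7^2 * 11^1*  797^1 = 7732494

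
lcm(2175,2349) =58725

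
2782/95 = 29 + 27/95 = 29.28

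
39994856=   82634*484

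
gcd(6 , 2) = 2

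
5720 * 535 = 3060200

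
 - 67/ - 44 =67/44 = 1.52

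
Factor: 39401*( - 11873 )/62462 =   -  467808073/62462 = - 2^( - 1 )* 31^3*41^1*383^1*31231^( - 1)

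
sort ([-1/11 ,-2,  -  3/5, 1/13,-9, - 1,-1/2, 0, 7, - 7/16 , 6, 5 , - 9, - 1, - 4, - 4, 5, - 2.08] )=[ - 9, - 9, - 4, - 4, - 2.08, - 2, - 1, - 1,  -  3/5,-1/2, - 7/16,  -  1/11,0, 1/13,5,5, 6,7] 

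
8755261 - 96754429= - 87999168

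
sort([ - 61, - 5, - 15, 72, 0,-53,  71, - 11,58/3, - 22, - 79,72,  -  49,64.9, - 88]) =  [ - 88, - 79, - 61, - 53, - 49, - 22, - 15, - 11, - 5,0, 58/3,64.9,71, 72, 72 ]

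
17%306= 17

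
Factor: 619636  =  2^2*97^1*1597^1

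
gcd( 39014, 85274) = 2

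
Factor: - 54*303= -16362 = - 2^1*3^4 * 101^1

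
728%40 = 8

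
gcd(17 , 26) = 1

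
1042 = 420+622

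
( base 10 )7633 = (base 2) 1110111010001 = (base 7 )31153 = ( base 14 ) 2AD3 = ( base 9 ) 11421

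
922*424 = 390928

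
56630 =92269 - 35639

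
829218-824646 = 4572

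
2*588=1176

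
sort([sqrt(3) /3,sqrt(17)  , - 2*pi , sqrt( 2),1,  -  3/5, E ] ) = [ - 2*pi, - 3/5,sqrt(3 )/3,1,sqrt( 2),E,sqrt( 17) ]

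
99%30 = 9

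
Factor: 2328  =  2^3 * 3^1*97^1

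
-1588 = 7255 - 8843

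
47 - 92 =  - 45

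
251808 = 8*31476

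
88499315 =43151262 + 45348053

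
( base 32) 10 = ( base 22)1A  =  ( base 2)100000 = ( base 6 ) 52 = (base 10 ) 32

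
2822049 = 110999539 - 108177490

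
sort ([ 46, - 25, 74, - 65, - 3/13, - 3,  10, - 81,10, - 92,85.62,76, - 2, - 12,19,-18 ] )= [ - 92 , - 81 , -65, -25, -18, - 12,-3,  -  2, -3/13,10,  10,19,46, 74, 76,  85.62] 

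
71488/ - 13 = -5500 + 12/13= - 5499.08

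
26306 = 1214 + 25092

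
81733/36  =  2270+ 13/36 = 2270.36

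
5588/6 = 931 + 1/3 = 931.33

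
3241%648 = 1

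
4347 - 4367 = - 20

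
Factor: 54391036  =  2^2*7^1 * 37^1*52501^1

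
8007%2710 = 2587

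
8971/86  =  8971/86 = 104.31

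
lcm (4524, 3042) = 176436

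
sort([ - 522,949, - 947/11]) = [-522, - 947/11,949 ]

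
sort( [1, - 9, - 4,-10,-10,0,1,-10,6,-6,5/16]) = [ - 10, - 10, - 10, - 9, - 6, - 4,0,5/16,1,1,6]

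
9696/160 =303/5 = 60.60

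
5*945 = 4725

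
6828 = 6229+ 599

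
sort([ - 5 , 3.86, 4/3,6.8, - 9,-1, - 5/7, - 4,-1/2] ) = [ - 9, - 5, - 4, - 1, -5/7, - 1/2,4/3,  3.86, 6.8]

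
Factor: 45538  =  2^1*22769^1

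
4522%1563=1396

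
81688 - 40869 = 40819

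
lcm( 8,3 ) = 24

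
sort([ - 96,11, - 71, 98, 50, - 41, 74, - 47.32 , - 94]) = [-96, - 94, - 71, - 47.32, - 41, 11  ,  50, 74, 98 ] 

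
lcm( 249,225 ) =18675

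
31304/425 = 73+279/425 =73.66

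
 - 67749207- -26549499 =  - 41199708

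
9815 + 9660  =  19475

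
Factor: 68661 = 3^3*2543^1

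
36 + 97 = 133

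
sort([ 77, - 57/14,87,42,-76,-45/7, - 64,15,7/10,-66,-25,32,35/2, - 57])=[ - 76, - 66, - 64, - 57,-25, - 45/7, - 57/14,7/10, 15,35/2 , 32,42,77,87]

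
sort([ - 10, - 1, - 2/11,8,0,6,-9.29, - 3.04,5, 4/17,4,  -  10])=[-10, - 10, - 9.29, - 3.04, - 1, - 2/11,0,4/17,4,5, 6,8] 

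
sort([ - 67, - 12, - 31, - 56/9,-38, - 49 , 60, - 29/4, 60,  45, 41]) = [ - 67, - 49, - 38, - 31, - 12, - 29/4, - 56/9, 41, 45, 60,60]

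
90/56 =45/28  =  1.61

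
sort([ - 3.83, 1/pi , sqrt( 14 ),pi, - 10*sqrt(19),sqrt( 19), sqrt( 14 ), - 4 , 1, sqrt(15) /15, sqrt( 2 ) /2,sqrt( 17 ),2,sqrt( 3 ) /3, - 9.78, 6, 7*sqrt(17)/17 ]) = [ - 10*sqrt(19 ), - 9.78, - 4,-3.83, sqrt( 15)/15,1/pi,sqrt( 3)/3,  sqrt( 2 ) /2, 1,7*sqrt( 17)/17, 2  ,  pi, sqrt(14), sqrt ( 14), sqrt(17 ) , sqrt (19), 6]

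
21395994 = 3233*6618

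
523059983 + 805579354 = 1328639337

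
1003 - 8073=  -7070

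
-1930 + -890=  - 2820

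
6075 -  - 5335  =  11410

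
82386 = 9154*9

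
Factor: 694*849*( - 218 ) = -2^2 * 3^1*109^1*283^1*347^1 = - 128446908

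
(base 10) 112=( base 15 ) 77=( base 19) 5H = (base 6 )304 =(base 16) 70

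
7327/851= 7327/851 = 8.61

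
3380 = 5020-1640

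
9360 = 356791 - 347431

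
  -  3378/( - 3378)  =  1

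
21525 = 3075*7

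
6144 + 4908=11052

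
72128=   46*1568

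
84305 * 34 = 2866370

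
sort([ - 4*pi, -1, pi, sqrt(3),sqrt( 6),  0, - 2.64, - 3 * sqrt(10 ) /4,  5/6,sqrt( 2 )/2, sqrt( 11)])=[ - 4 * pi, - 2.64, - 3*sqrt (10 )/4,-1, 0,sqrt (2)/2, 5/6,sqrt (3 ),  sqrt(6 ), pi,sqrt( 11)]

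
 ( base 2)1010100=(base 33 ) 2I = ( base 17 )4G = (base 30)2O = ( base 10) 84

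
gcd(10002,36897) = 3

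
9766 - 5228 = 4538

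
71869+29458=101327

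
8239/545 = 15  +  64/545=15.12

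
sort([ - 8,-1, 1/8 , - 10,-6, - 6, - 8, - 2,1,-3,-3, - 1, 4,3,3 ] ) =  [ - 10,-8, - 8, - 6, - 6, - 3, - 3, -2, - 1, - 1, 1/8, 1, 3, 3, 4]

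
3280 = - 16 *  ( -205)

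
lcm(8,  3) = 24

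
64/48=4/3  =  1.33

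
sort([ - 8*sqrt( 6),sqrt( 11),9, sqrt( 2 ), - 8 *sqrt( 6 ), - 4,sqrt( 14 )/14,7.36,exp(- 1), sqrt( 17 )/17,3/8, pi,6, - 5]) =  [-8 * sqrt(6), - 8 *sqrt(6 ), - 5, - 4, sqrt (17 )/17, sqrt(14)/14,exp ( - 1 ),3/8, sqrt( 2 ),pi,sqrt(11 ),6,7.36,9]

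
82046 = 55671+26375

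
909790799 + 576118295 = 1485909094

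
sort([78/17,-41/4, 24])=[-41/4,78/17, 24]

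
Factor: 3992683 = 3992683^1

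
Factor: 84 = 2^2*3^1* 7^1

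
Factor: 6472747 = 43^1*109^1*1381^1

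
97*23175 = 2247975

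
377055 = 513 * 735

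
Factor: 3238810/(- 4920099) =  - 2^1*3^(  -  1 )*5^1*163^1  *  1987^1*1640033^( - 1)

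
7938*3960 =31434480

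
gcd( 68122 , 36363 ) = 1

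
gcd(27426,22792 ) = 14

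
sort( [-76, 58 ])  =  [  -  76, 58]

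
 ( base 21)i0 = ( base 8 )572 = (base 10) 378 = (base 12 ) 276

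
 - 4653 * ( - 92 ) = 428076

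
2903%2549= 354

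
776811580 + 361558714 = 1138370294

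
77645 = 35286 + 42359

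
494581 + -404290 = 90291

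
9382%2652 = 1426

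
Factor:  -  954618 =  - 2^1*3^1*7^2*17^1*191^1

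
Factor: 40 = 2^3*5^1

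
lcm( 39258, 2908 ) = 78516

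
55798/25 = 55798/25 = 2231.92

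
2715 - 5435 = - 2720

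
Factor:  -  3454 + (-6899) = - 3^1 *7^1*17^1 *29^1 = - 10353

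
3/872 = 3/872 = 0.00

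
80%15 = 5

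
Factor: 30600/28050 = 2^2*3^1 * 11^(-1) = 12/11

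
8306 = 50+8256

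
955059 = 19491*49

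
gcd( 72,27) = 9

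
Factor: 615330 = 2^1*3^3*5^1*43^1*53^1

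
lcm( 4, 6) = 12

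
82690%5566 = 4766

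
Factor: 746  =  2^1 * 373^1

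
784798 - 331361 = 453437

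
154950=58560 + 96390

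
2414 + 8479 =10893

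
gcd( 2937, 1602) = 267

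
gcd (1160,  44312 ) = 232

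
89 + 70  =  159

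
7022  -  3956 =3066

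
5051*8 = 40408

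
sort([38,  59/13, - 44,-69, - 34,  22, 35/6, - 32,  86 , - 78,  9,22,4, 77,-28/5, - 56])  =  [-78, - 69, -56,-44,-34,  -  32 ,-28/5,  4,59/13,35/6,9,22,  22, 38,77,86]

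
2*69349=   138698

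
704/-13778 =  -1+6537/6889 = - 0.05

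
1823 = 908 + 915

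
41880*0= 0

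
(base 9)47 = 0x2B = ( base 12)37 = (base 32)1B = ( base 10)43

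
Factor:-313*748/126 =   -  117062/63= -2^1*3^( - 2 )*7^( - 1)*11^1*17^1 * 313^1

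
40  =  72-32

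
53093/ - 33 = - 53093/33 = - 1608.88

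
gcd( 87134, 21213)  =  1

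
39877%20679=19198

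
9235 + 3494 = 12729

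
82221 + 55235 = 137456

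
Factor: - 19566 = - 2^1*3^2*1087^1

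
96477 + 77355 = 173832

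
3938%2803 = 1135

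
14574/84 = 173 + 1/2 = 173.50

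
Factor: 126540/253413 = 380/761=2^2*5^1 * 19^1 *761^( - 1 ) 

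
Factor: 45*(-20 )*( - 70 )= 63000 = 2^3*3^2*5^3*7^1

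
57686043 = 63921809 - 6235766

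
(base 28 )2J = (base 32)2B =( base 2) 1001011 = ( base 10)75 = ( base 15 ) 50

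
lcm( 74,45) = 3330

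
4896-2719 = 2177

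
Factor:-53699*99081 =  - 3^2 * 101^1 * 109^1 *53699^1 =- 5320550619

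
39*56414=2200146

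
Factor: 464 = 2^4*29^1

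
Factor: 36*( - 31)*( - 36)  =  2^4*3^4*31^1 = 40176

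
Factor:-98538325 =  - 5^2*23^1*409^1*419^1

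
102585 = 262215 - 159630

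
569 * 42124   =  23968556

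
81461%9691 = 3933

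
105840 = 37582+68258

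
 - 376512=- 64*5883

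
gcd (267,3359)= 1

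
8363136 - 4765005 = 3598131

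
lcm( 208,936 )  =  1872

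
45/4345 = 9/869 = 0.01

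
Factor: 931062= 2^1*3^1*11^1*14107^1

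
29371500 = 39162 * 750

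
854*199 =169946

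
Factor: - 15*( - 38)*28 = 15960 =2^3*3^1*5^1 *7^1*19^1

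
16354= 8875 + 7479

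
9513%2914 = 771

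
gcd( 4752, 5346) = 594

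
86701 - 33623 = 53078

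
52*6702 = 348504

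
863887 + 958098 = 1821985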